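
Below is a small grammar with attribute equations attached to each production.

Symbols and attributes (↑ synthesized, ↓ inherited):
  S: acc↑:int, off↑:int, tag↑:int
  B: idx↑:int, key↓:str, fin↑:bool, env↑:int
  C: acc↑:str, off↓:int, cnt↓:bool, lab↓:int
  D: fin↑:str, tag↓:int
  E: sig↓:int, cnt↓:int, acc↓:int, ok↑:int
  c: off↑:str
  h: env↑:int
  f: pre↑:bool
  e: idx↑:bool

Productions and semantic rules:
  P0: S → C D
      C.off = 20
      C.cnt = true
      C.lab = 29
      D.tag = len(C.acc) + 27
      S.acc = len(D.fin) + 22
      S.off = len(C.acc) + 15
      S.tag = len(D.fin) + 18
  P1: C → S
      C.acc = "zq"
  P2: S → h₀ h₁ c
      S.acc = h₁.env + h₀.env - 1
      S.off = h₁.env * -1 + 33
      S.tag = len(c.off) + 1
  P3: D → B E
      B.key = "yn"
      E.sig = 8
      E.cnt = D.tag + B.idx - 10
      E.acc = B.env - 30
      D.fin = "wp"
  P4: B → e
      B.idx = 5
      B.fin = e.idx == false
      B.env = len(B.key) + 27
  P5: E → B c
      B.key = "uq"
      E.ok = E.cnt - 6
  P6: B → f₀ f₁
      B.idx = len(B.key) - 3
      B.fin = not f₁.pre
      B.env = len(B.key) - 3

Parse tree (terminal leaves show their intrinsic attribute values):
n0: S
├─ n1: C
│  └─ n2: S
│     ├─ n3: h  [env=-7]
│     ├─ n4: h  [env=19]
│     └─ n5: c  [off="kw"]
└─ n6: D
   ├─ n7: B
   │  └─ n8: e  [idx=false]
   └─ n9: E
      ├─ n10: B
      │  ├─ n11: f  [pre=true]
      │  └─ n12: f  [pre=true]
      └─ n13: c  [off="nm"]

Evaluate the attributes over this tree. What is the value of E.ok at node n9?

18

1. n1.off = 20  [20]
2. n1.cnt = true  [true]
3. n1.lab = 29  [29]
4. n3.env = -7  [terminal]
5. n4.env = 19  [terminal]
6. n5.off = "kw"  [terminal]
7. n2.acc = 11  [h₁.env + h₀.env - 1]
8. n2.off = 14  [h₁.env * -1 + 33]
9. n2.tag = 3  [len(c.off) + 1]
10. n1.acc = "zq"  ["zq"]
11. n6.tag = 29  [len(C.acc) + 27]
12. n7.key = "yn"  ["yn"]
13. n8.idx = false  [terminal]
14. n7.idx = 5  [5]
15. n7.fin = true  [e.idx == false]
16. n7.env = 29  [len(B.key) + 27]
17. n9.sig = 8  [8]
18. n9.cnt = 24  [D.tag + B.idx - 10]
19. n9.acc = -1  [B.env - 30]
20. n10.key = "uq"  ["uq"]
21. n11.pre = true  [terminal]
22. n12.pre = true  [terminal]
23. n10.idx = -1  [len(B.key) - 3]
24. n10.fin = false  [not f₁.pre]
25. n10.env = -1  [len(B.key) - 3]
26. n13.off = "nm"  [terminal]
27. n9.ok = 18  [E.cnt - 6]
28. n6.fin = "wp"  ["wp"]
29. n0.acc = 24  [len(D.fin) + 22]
30. n0.off = 17  [len(C.acc) + 15]
31. n0.tag = 20  [len(D.fin) + 18]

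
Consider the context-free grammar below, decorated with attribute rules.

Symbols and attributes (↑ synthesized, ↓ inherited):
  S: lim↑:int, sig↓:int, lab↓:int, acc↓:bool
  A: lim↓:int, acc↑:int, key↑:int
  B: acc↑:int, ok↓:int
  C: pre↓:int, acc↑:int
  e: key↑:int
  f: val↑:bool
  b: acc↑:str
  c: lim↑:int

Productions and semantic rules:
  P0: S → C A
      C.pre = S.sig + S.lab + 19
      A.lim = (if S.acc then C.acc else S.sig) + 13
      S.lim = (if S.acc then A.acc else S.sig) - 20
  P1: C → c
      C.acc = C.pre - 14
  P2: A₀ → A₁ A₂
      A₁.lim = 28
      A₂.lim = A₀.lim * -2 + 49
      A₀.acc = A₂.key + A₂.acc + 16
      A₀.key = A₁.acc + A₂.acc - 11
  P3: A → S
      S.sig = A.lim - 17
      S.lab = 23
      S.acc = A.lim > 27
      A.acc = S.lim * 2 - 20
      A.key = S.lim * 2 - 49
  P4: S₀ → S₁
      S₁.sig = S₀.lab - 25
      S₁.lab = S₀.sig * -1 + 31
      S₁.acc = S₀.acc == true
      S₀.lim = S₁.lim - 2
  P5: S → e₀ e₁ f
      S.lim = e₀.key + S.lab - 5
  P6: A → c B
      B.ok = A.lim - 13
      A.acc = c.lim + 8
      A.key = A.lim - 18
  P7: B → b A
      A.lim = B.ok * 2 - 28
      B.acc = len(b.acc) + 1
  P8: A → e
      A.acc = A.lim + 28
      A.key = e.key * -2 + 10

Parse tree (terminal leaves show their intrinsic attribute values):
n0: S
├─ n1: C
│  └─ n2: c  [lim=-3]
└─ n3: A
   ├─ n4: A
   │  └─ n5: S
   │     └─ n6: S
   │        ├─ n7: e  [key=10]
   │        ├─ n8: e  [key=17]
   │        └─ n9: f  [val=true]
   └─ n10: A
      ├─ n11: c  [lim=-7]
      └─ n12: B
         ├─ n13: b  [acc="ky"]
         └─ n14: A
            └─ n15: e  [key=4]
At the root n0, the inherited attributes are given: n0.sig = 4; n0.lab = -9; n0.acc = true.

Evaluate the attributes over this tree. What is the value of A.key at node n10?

5

1. n0.sig = 4  [given at root]
2. n0.lab = -9  [given at root]
3. n0.acc = true  [given at root]
4. n1.pre = 14  [S.sig + S.lab + 19]
5. n2.lim = -3  [terminal]
6. n1.acc = 0  [C.pre - 14]
7. n3.lim = 13  [(if S.acc then C.acc else S.sig) + 13]
8. n4.lim = 28  [28]
9. n5.sig = 11  [A.lim - 17]
10. n5.lab = 23  [23]
11. n5.acc = true  [A.lim > 27]
12. n6.sig = -2  [S₀.lab - 25]
13. n6.lab = 20  [S₀.sig * -1 + 31]
14. n6.acc = true  [S₀.acc == true]
15. n7.key = 10  [terminal]
16. n8.key = 17  [terminal]
17. n9.val = true  [terminal]
18. n6.lim = 25  [e₀.key + S.lab - 5]
19. n5.lim = 23  [S₁.lim - 2]
20. n4.acc = 26  [S.lim * 2 - 20]
21. n4.key = -3  [S.lim * 2 - 49]
22. n10.lim = 23  [A₀.lim * -2 + 49]
23. n11.lim = -7  [terminal]
24. n12.ok = 10  [A.lim - 13]
25. n13.acc = "ky"  [terminal]
26. n14.lim = -8  [B.ok * 2 - 28]
27. n15.key = 4  [terminal]
28. n14.acc = 20  [A.lim + 28]
29. n14.key = 2  [e.key * -2 + 10]
30. n12.acc = 3  [len(b.acc) + 1]
31. n10.acc = 1  [c.lim + 8]
32. n10.key = 5  [A.lim - 18]
33. n3.acc = 22  [A₂.key + A₂.acc + 16]
34. n3.key = 16  [A₁.acc + A₂.acc - 11]
35. n0.lim = 2  [(if S.acc then A.acc else S.sig) - 20]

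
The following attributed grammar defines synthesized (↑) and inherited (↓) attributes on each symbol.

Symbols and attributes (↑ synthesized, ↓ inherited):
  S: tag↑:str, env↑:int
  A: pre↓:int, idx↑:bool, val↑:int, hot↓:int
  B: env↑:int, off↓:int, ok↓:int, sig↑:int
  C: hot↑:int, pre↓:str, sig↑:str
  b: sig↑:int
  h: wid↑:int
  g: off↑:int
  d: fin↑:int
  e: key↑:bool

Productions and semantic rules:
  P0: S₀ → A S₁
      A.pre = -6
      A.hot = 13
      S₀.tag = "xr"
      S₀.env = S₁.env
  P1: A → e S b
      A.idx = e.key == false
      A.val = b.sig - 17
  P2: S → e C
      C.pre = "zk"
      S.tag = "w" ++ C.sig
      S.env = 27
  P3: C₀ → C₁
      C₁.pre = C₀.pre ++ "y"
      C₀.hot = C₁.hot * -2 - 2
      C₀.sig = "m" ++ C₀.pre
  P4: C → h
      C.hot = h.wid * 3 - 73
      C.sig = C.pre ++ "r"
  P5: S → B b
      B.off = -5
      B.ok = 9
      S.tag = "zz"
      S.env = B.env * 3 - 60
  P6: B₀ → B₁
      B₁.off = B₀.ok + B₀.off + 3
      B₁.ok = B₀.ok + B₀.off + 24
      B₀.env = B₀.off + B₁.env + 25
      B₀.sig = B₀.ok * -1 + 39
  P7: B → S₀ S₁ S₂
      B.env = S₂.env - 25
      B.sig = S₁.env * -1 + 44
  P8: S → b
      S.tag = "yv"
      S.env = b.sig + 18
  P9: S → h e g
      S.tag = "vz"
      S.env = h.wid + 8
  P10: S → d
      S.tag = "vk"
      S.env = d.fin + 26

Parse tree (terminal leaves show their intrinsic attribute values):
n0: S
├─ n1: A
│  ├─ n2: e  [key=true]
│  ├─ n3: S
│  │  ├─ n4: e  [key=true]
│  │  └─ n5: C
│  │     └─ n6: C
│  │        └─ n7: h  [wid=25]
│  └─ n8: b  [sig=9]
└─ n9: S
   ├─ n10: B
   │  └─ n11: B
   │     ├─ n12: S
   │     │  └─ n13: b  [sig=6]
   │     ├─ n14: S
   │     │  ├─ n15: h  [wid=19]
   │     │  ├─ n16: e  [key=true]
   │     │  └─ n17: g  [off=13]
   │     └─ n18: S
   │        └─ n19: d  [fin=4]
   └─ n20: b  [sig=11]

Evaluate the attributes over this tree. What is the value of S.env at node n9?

1. n1.pre = -6  [-6]
2. n1.hot = 13  [13]
3. n2.key = true  [terminal]
4. n4.key = true  [terminal]
5. n5.pre = "zk"  ["zk"]
6. n6.pre = "zky"  [C₀.pre ++ "y"]
7. n7.wid = 25  [terminal]
8. n6.hot = 2  [h.wid * 3 - 73]
9. n6.sig = "zkyr"  [C.pre ++ "r"]
10. n5.hot = -6  [C₁.hot * -2 - 2]
11. n5.sig = "mzk"  ["m" ++ C₀.pre]
12. n3.tag = "wmzk"  ["w" ++ C.sig]
13. n3.env = 27  [27]
14. n8.sig = 9  [terminal]
15. n1.idx = false  [e.key == false]
16. n1.val = -8  [b.sig - 17]
17. n10.off = -5  [-5]
18. n10.ok = 9  [9]
19. n11.off = 7  [B₀.ok + B₀.off + 3]
20. n11.ok = 28  [B₀.ok + B₀.off + 24]
21. n13.sig = 6  [terminal]
22. n12.tag = "yv"  ["yv"]
23. n12.env = 24  [b.sig + 18]
24. n15.wid = 19  [terminal]
25. n16.key = true  [terminal]
26. n17.off = 13  [terminal]
27. n14.tag = "vz"  ["vz"]
28. n14.env = 27  [h.wid + 8]
29. n19.fin = 4  [terminal]
30. n18.tag = "vk"  ["vk"]
31. n18.env = 30  [d.fin + 26]
32. n11.env = 5  [S₂.env - 25]
33. n11.sig = 17  [S₁.env * -1 + 44]
34. n10.env = 25  [B₀.off + B₁.env + 25]
35. n10.sig = 30  [B₀.ok * -1 + 39]
36. n20.sig = 11  [terminal]
37. n9.tag = "zz"  ["zz"]
38. n9.env = 15  [B.env * 3 - 60]
39. n0.tag = "xr"  ["xr"]
40. n0.env = 15  [S₁.env]

15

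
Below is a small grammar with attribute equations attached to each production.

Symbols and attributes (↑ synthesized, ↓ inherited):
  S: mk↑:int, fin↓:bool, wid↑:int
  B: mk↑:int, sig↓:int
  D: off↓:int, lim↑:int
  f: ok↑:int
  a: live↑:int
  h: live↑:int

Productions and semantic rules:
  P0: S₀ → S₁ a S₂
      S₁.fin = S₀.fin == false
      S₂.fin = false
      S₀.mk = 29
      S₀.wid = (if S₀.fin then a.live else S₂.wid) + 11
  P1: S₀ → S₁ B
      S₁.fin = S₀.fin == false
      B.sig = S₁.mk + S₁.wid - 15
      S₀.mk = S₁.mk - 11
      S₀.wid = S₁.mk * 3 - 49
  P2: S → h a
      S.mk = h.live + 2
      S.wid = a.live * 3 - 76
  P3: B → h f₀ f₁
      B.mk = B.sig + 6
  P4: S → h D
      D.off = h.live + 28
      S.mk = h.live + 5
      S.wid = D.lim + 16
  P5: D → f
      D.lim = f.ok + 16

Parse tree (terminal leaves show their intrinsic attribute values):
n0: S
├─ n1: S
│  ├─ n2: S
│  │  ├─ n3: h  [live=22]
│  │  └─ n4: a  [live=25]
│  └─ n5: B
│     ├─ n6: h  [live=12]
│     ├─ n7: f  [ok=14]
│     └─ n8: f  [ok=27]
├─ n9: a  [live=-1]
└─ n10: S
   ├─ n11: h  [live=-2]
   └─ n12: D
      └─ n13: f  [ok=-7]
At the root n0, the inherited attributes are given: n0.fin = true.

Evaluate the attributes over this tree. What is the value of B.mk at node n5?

14

1. n0.fin = true  [given at root]
2. n1.fin = false  [S₀.fin == false]
3. n2.fin = true  [S₀.fin == false]
4. n3.live = 22  [terminal]
5. n4.live = 25  [terminal]
6. n2.mk = 24  [h.live + 2]
7. n2.wid = -1  [a.live * 3 - 76]
8. n5.sig = 8  [S₁.mk + S₁.wid - 15]
9. n6.live = 12  [terminal]
10. n7.ok = 14  [terminal]
11. n8.ok = 27  [terminal]
12. n5.mk = 14  [B.sig + 6]
13. n1.mk = 13  [S₁.mk - 11]
14. n1.wid = 23  [S₁.mk * 3 - 49]
15. n9.live = -1  [terminal]
16. n10.fin = false  [false]
17. n11.live = -2  [terminal]
18. n12.off = 26  [h.live + 28]
19. n13.ok = -7  [terminal]
20. n12.lim = 9  [f.ok + 16]
21. n10.mk = 3  [h.live + 5]
22. n10.wid = 25  [D.lim + 16]
23. n0.mk = 29  [29]
24. n0.wid = 10  [(if S₀.fin then a.live else S₂.wid) + 11]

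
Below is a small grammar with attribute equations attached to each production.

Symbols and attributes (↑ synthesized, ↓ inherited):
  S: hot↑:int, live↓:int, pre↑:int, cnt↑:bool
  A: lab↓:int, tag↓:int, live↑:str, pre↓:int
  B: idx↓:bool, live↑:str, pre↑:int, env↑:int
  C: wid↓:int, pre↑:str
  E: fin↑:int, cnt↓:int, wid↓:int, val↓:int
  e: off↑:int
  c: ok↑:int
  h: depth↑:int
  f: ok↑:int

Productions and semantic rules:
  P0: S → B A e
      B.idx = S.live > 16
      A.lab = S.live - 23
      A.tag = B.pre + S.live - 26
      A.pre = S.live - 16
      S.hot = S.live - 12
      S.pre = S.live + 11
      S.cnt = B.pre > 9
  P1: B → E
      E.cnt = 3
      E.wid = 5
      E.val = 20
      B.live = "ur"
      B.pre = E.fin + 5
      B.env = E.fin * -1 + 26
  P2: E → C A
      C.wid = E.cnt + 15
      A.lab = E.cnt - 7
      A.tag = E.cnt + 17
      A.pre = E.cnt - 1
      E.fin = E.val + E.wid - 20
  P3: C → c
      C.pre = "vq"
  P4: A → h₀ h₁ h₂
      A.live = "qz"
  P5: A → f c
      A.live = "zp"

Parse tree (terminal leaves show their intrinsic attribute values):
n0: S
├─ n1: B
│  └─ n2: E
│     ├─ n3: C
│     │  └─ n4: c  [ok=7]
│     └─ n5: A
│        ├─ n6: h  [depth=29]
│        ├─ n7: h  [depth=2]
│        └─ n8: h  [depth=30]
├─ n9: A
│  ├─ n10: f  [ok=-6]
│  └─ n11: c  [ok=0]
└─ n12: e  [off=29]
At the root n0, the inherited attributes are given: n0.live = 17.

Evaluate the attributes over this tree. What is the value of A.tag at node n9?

1. n0.live = 17  [given at root]
2. n1.idx = true  [S.live > 16]
3. n2.cnt = 3  [3]
4. n2.wid = 5  [5]
5. n2.val = 20  [20]
6. n3.wid = 18  [E.cnt + 15]
7. n4.ok = 7  [terminal]
8. n3.pre = "vq"  ["vq"]
9. n5.lab = -4  [E.cnt - 7]
10. n5.tag = 20  [E.cnt + 17]
11. n5.pre = 2  [E.cnt - 1]
12. n6.depth = 29  [terminal]
13. n7.depth = 2  [terminal]
14. n8.depth = 30  [terminal]
15. n5.live = "qz"  ["qz"]
16. n2.fin = 5  [E.val + E.wid - 20]
17. n1.live = "ur"  ["ur"]
18. n1.pre = 10  [E.fin + 5]
19. n1.env = 21  [E.fin * -1 + 26]
20. n9.lab = -6  [S.live - 23]
21. n9.tag = 1  [B.pre + S.live - 26]
22. n9.pre = 1  [S.live - 16]
23. n10.ok = -6  [terminal]
24. n11.ok = 0  [terminal]
25. n9.live = "zp"  ["zp"]
26. n12.off = 29  [terminal]
27. n0.hot = 5  [S.live - 12]
28. n0.pre = 28  [S.live + 11]
29. n0.cnt = true  [B.pre > 9]

1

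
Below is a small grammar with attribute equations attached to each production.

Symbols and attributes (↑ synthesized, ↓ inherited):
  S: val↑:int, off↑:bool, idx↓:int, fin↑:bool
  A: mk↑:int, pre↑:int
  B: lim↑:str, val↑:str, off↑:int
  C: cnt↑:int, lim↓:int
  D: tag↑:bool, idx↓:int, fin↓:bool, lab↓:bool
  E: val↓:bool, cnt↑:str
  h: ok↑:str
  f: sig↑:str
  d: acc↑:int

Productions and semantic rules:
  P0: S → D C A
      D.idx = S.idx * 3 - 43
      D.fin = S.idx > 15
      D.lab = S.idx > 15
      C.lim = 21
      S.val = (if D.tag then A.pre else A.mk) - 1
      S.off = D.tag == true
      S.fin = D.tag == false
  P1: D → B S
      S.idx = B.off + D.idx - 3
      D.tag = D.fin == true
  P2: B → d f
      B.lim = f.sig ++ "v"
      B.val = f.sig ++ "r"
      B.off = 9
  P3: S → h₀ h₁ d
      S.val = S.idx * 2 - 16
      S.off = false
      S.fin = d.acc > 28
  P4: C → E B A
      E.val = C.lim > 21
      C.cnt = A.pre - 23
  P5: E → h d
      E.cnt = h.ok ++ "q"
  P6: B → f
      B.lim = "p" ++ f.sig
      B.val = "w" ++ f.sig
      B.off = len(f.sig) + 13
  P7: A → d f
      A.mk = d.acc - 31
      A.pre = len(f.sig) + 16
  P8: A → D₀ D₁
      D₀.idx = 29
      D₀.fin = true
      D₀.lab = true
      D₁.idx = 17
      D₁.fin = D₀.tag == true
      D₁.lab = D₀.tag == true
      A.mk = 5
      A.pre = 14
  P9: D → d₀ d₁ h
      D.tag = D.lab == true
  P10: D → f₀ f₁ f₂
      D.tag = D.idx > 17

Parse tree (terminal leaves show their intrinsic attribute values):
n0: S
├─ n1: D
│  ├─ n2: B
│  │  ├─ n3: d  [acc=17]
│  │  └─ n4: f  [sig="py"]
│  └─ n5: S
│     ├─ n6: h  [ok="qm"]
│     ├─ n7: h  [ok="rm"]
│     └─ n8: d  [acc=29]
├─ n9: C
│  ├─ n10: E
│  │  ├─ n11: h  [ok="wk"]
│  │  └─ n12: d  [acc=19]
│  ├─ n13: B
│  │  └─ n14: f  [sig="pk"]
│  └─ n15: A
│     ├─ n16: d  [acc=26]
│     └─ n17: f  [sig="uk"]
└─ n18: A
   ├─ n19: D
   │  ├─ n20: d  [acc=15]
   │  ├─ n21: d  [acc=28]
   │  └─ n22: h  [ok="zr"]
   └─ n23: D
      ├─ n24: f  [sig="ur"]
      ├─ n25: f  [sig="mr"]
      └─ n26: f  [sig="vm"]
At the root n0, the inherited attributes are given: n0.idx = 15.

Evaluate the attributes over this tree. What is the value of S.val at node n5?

1. n0.idx = 15  [given at root]
2. n1.idx = 2  [S.idx * 3 - 43]
3. n1.fin = false  [S.idx > 15]
4. n1.lab = false  [S.idx > 15]
5. n3.acc = 17  [terminal]
6. n4.sig = "py"  [terminal]
7. n2.lim = "pyv"  [f.sig ++ "v"]
8. n2.val = "pyr"  [f.sig ++ "r"]
9. n2.off = 9  [9]
10. n5.idx = 8  [B.off + D.idx - 3]
11. n6.ok = "qm"  [terminal]
12. n7.ok = "rm"  [terminal]
13. n8.acc = 29  [terminal]
14. n5.val = 0  [S.idx * 2 - 16]
15. n5.off = false  [false]
16. n5.fin = true  [d.acc > 28]
17. n1.tag = false  [D.fin == true]
18. n9.lim = 21  [21]
19. n10.val = false  [C.lim > 21]
20. n11.ok = "wk"  [terminal]
21. n12.acc = 19  [terminal]
22. n10.cnt = "wkq"  [h.ok ++ "q"]
23. n14.sig = "pk"  [terminal]
24. n13.lim = "ppk"  ["p" ++ f.sig]
25. n13.val = "wpk"  ["w" ++ f.sig]
26. n13.off = 15  [len(f.sig) + 13]
27. n16.acc = 26  [terminal]
28. n17.sig = "uk"  [terminal]
29. n15.mk = -5  [d.acc - 31]
30. n15.pre = 18  [len(f.sig) + 16]
31. n9.cnt = -5  [A.pre - 23]
32. n19.idx = 29  [29]
33. n19.fin = true  [true]
34. n19.lab = true  [true]
35. n20.acc = 15  [terminal]
36. n21.acc = 28  [terminal]
37. n22.ok = "zr"  [terminal]
38. n19.tag = true  [D.lab == true]
39. n23.idx = 17  [17]
40. n23.fin = true  [D₀.tag == true]
41. n23.lab = true  [D₀.tag == true]
42. n24.sig = "ur"  [terminal]
43. n25.sig = "mr"  [terminal]
44. n26.sig = "vm"  [terminal]
45. n23.tag = false  [D.idx > 17]
46. n18.mk = 5  [5]
47. n18.pre = 14  [14]
48. n0.val = 4  [(if D.tag then A.pre else A.mk) - 1]
49. n0.off = false  [D.tag == true]
50. n0.fin = true  [D.tag == false]

0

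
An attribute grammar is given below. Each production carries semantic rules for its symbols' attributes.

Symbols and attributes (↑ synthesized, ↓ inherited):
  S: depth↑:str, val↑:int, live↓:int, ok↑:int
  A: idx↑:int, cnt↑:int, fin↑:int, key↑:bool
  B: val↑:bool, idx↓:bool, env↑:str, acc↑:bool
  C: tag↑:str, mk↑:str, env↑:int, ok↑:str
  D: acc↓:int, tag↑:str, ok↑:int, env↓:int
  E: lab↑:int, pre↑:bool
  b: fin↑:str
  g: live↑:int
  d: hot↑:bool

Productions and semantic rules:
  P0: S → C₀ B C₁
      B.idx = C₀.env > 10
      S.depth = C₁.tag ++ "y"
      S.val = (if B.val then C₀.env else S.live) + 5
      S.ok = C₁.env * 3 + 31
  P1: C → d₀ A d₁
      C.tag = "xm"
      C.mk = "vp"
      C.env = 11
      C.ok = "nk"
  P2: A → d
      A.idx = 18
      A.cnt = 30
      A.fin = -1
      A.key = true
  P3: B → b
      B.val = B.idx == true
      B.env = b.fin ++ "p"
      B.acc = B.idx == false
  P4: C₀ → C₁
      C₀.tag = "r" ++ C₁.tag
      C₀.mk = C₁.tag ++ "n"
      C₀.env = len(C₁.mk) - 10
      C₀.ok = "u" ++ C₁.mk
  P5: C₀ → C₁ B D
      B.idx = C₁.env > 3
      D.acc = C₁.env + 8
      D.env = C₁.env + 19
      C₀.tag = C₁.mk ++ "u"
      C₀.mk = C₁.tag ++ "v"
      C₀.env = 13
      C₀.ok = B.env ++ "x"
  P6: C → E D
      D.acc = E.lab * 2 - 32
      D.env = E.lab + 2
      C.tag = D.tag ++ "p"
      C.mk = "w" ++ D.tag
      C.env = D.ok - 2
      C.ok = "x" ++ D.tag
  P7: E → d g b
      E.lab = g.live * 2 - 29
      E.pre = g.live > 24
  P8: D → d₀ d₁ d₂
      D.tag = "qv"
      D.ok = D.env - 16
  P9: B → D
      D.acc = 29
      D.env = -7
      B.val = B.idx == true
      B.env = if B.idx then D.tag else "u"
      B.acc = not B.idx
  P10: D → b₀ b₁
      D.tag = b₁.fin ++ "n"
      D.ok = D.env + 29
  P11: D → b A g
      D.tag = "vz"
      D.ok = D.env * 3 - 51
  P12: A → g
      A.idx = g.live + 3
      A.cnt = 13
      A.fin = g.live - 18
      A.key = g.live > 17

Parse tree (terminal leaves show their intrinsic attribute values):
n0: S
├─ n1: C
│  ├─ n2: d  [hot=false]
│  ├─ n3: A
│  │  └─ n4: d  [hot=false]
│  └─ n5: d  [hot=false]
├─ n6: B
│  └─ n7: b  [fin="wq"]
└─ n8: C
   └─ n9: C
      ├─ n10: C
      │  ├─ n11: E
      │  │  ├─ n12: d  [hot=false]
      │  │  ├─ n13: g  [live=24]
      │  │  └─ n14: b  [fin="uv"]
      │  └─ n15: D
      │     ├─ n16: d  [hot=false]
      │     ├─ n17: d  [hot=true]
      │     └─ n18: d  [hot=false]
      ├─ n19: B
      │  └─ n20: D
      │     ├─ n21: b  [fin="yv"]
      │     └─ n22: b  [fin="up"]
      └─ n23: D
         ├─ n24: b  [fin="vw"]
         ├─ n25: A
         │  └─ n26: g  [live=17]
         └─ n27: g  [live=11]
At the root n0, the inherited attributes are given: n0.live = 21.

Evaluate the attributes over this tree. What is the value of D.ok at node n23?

15

1. n0.live = 21  [given at root]
2. n2.hot = false  [terminal]
3. n4.hot = false  [terminal]
4. n3.idx = 18  [18]
5. n3.cnt = 30  [30]
6. n3.fin = -1  [-1]
7. n3.key = true  [true]
8. n5.hot = false  [terminal]
9. n1.tag = "xm"  ["xm"]
10. n1.mk = "vp"  ["vp"]
11. n1.env = 11  [11]
12. n1.ok = "nk"  ["nk"]
13. n6.idx = true  [C₀.env > 10]
14. n7.fin = "wq"  [terminal]
15. n6.val = true  [B.idx == true]
16. n6.env = "wqp"  [b.fin ++ "p"]
17. n6.acc = false  [B.idx == false]
18. n12.hot = false  [terminal]
19. n13.live = 24  [terminal]
20. n14.fin = "uv"  [terminal]
21. n11.lab = 19  [g.live * 2 - 29]
22. n11.pre = false  [g.live > 24]
23. n15.acc = 6  [E.lab * 2 - 32]
24. n15.env = 21  [E.lab + 2]
25. n16.hot = false  [terminal]
26. n17.hot = true  [terminal]
27. n18.hot = false  [terminal]
28. n15.tag = "qv"  ["qv"]
29. n15.ok = 5  [D.env - 16]
30. n10.tag = "qvp"  [D.tag ++ "p"]
31. n10.mk = "wqv"  ["w" ++ D.tag]
32. n10.env = 3  [D.ok - 2]
33. n10.ok = "xqv"  ["x" ++ D.tag]
34. n19.idx = false  [C₁.env > 3]
35. n20.acc = 29  [29]
36. n20.env = -7  [-7]
37. n21.fin = "yv"  [terminal]
38. n22.fin = "up"  [terminal]
39. n20.tag = "upn"  [b₁.fin ++ "n"]
40. n20.ok = 22  [D.env + 29]
41. n19.val = false  [B.idx == true]
42. n19.env = "u"  [if B.idx then D.tag else "u"]
43. n19.acc = true  [not B.idx]
44. n23.acc = 11  [C₁.env + 8]
45. n23.env = 22  [C₁.env + 19]
46. n24.fin = "vw"  [terminal]
47. n26.live = 17  [terminal]
48. n25.idx = 20  [g.live + 3]
49. n25.cnt = 13  [13]
50. n25.fin = -1  [g.live - 18]
51. n25.key = false  [g.live > 17]
52. n27.live = 11  [terminal]
53. n23.tag = "vz"  ["vz"]
54. n23.ok = 15  [D.env * 3 - 51]
55. n9.tag = "wqvu"  [C₁.mk ++ "u"]
56. n9.mk = "qvpv"  [C₁.tag ++ "v"]
57. n9.env = 13  [13]
58. n9.ok = "ux"  [B.env ++ "x"]
59. n8.tag = "rwqvu"  ["r" ++ C₁.tag]
60. n8.mk = "wqvun"  [C₁.tag ++ "n"]
61. n8.env = -6  [len(C₁.mk) - 10]
62. n8.ok = "uqvpv"  ["u" ++ C₁.mk]
63. n0.depth = "rwqvuy"  [C₁.tag ++ "y"]
64. n0.val = 16  [(if B.val then C₀.env else S.live) + 5]
65. n0.ok = 13  [C₁.env * 3 + 31]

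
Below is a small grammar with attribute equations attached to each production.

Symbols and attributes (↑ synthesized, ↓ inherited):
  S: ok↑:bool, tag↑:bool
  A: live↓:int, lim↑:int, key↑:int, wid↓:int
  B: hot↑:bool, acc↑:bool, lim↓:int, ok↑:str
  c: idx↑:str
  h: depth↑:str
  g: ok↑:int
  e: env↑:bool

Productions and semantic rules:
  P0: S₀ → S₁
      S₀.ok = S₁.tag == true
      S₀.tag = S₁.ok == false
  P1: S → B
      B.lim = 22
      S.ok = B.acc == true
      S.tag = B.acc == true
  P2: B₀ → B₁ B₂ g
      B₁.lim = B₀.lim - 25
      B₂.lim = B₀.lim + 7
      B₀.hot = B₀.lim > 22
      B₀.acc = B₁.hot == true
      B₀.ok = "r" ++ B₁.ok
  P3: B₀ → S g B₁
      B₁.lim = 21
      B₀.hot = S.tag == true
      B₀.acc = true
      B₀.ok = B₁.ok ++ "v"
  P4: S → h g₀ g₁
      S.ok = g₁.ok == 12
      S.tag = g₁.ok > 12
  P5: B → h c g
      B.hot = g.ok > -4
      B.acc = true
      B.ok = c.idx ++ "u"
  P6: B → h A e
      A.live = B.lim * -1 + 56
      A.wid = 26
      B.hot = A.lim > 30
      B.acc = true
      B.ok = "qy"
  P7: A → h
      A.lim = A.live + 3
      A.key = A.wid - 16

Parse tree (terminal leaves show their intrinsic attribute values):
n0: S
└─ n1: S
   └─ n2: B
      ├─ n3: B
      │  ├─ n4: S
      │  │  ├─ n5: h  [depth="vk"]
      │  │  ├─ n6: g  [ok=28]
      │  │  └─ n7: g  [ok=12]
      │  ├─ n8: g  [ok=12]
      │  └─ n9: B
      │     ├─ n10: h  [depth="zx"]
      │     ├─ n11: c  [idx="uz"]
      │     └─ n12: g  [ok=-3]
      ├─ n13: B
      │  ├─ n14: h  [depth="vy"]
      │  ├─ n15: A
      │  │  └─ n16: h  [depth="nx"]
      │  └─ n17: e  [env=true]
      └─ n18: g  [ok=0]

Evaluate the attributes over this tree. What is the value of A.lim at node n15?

30

1. n2.lim = 22  [22]
2. n3.lim = -3  [B₀.lim - 25]
3. n5.depth = "vk"  [terminal]
4. n6.ok = 28  [terminal]
5. n7.ok = 12  [terminal]
6. n4.ok = true  [g₁.ok == 12]
7. n4.tag = false  [g₁.ok > 12]
8. n8.ok = 12  [terminal]
9. n9.lim = 21  [21]
10. n10.depth = "zx"  [terminal]
11. n11.idx = "uz"  [terminal]
12. n12.ok = -3  [terminal]
13. n9.hot = true  [g.ok > -4]
14. n9.acc = true  [true]
15. n9.ok = "uzu"  [c.idx ++ "u"]
16. n3.hot = false  [S.tag == true]
17. n3.acc = true  [true]
18. n3.ok = "uzuv"  [B₁.ok ++ "v"]
19. n13.lim = 29  [B₀.lim + 7]
20. n14.depth = "vy"  [terminal]
21. n15.live = 27  [B.lim * -1 + 56]
22. n15.wid = 26  [26]
23. n16.depth = "nx"  [terminal]
24. n15.lim = 30  [A.live + 3]
25. n15.key = 10  [A.wid - 16]
26. n17.env = true  [terminal]
27. n13.hot = false  [A.lim > 30]
28. n13.acc = true  [true]
29. n13.ok = "qy"  ["qy"]
30. n18.ok = 0  [terminal]
31. n2.hot = false  [B₀.lim > 22]
32. n2.acc = false  [B₁.hot == true]
33. n2.ok = "ruzuv"  ["r" ++ B₁.ok]
34. n1.ok = false  [B.acc == true]
35. n1.tag = false  [B.acc == true]
36. n0.ok = false  [S₁.tag == true]
37. n0.tag = true  [S₁.ok == false]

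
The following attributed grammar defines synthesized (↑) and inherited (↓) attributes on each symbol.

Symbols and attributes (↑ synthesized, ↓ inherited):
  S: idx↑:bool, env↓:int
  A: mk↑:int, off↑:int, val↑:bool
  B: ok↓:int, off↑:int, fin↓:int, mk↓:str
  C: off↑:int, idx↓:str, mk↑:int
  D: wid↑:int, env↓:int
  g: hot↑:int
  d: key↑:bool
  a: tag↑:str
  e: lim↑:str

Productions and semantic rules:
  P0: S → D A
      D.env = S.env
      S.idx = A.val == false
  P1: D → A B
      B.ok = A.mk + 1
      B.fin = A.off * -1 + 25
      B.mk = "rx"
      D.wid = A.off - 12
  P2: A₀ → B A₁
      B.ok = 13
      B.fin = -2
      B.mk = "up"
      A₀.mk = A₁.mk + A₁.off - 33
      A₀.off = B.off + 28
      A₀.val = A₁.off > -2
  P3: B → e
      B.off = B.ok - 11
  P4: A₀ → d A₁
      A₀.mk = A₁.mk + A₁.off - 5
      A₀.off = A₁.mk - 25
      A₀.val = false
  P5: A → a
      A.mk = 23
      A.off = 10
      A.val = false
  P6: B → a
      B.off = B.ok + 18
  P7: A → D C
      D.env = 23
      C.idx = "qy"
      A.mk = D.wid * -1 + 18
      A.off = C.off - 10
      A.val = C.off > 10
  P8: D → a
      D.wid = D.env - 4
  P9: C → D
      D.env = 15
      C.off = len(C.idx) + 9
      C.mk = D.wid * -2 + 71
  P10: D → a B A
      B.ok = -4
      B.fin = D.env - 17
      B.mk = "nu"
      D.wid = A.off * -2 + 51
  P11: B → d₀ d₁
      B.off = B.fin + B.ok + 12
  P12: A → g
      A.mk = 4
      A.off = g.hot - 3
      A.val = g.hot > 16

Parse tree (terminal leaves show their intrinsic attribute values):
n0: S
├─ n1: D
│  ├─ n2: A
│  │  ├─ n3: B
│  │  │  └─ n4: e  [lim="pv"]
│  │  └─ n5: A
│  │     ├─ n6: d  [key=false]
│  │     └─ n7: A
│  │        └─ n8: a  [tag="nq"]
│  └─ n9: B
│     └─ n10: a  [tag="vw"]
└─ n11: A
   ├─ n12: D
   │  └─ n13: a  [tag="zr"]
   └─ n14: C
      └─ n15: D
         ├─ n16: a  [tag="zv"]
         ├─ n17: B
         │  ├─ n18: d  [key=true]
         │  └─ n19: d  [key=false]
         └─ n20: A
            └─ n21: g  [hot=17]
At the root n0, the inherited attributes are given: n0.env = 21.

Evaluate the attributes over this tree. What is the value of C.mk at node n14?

1. n0.env = 21  [given at root]
2. n1.env = 21  [S.env]
3. n3.ok = 13  [13]
4. n3.fin = -2  [-2]
5. n3.mk = "up"  ["up"]
6. n4.lim = "pv"  [terminal]
7. n3.off = 2  [B.ok - 11]
8. n6.key = false  [terminal]
9. n8.tag = "nq"  [terminal]
10. n7.mk = 23  [23]
11. n7.off = 10  [10]
12. n7.val = false  [false]
13. n5.mk = 28  [A₁.mk + A₁.off - 5]
14. n5.off = -2  [A₁.mk - 25]
15. n5.val = false  [false]
16. n2.mk = -7  [A₁.mk + A₁.off - 33]
17. n2.off = 30  [B.off + 28]
18. n2.val = false  [A₁.off > -2]
19. n9.ok = -6  [A.mk + 1]
20. n9.fin = -5  [A.off * -1 + 25]
21. n9.mk = "rx"  ["rx"]
22. n10.tag = "vw"  [terminal]
23. n9.off = 12  [B.ok + 18]
24. n1.wid = 18  [A.off - 12]
25. n12.env = 23  [23]
26. n13.tag = "zr"  [terminal]
27. n12.wid = 19  [D.env - 4]
28. n14.idx = "qy"  ["qy"]
29. n15.env = 15  [15]
30. n16.tag = "zv"  [terminal]
31. n17.ok = -4  [-4]
32. n17.fin = -2  [D.env - 17]
33. n17.mk = "nu"  ["nu"]
34. n18.key = true  [terminal]
35. n19.key = false  [terminal]
36. n17.off = 6  [B.fin + B.ok + 12]
37. n21.hot = 17  [terminal]
38. n20.mk = 4  [4]
39. n20.off = 14  [g.hot - 3]
40. n20.val = true  [g.hot > 16]
41. n15.wid = 23  [A.off * -2 + 51]
42. n14.off = 11  [len(C.idx) + 9]
43. n14.mk = 25  [D.wid * -2 + 71]
44. n11.mk = -1  [D.wid * -1 + 18]
45. n11.off = 1  [C.off - 10]
46. n11.val = true  [C.off > 10]
47. n0.idx = false  [A.val == false]

25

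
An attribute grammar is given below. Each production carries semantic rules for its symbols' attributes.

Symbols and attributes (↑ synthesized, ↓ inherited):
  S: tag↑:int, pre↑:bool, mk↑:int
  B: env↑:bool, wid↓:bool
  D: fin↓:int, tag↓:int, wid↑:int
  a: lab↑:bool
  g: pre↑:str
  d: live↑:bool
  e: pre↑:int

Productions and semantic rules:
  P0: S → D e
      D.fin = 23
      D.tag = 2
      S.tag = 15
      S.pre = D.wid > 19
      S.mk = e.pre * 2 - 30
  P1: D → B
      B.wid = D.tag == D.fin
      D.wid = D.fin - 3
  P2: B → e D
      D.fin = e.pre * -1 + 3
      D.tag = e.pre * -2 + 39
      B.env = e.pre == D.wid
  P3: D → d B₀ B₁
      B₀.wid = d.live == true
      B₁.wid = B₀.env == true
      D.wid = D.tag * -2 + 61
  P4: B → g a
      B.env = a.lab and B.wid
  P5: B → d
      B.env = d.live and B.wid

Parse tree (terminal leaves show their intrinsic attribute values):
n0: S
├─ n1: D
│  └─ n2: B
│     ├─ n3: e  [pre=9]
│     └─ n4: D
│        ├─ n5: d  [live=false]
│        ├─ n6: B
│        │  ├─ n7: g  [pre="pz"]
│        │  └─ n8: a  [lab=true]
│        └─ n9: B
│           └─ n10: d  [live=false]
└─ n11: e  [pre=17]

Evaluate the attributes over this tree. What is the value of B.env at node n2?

1. n1.fin = 23  [23]
2. n1.tag = 2  [2]
3. n2.wid = false  [D.tag == D.fin]
4. n3.pre = 9  [terminal]
5. n4.fin = -6  [e.pre * -1 + 3]
6. n4.tag = 21  [e.pre * -2 + 39]
7. n5.live = false  [terminal]
8. n6.wid = false  [d.live == true]
9. n7.pre = "pz"  [terminal]
10. n8.lab = true  [terminal]
11. n6.env = false  [a.lab and B.wid]
12. n9.wid = false  [B₀.env == true]
13. n10.live = false  [terminal]
14. n9.env = false  [d.live and B.wid]
15. n4.wid = 19  [D.tag * -2 + 61]
16. n2.env = false  [e.pre == D.wid]
17. n1.wid = 20  [D.fin - 3]
18. n11.pre = 17  [terminal]
19. n0.tag = 15  [15]
20. n0.pre = true  [D.wid > 19]
21. n0.mk = 4  [e.pre * 2 - 30]

false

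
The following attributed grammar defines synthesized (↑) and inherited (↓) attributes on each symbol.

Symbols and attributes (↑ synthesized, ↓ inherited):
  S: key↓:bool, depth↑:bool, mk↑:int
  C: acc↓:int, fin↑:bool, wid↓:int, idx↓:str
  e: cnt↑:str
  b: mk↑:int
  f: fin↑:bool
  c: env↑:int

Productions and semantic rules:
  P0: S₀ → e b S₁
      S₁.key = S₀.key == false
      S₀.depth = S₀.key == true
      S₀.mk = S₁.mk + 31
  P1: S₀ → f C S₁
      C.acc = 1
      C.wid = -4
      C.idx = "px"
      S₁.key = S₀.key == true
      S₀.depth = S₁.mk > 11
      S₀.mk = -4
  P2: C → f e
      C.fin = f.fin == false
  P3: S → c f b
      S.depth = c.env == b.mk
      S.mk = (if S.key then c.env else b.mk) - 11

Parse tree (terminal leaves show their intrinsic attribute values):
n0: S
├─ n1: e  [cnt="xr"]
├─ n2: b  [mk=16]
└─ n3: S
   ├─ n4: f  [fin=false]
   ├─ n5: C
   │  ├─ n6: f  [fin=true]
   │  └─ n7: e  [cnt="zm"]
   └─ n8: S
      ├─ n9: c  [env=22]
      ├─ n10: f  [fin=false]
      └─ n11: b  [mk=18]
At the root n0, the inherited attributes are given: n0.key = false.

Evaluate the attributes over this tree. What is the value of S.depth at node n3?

1. n0.key = false  [given at root]
2. n1.cnt = "xr"  [terminal]
3. n2.mk = 16  [terminal]
4. n3.key = true  [S₀.key == false]
5. n4.fin = false  [terminal]
6. n5.acc = 1  [1]
7. n5.wid = -4  [-4]
8. n5.idx = "px"  ["px"]
9. n6.fin = true  [terminal]
10. n7.cnt = "zm"  [terminal]
11. n5.fin = false  [f.fin == false]
12. n8.key = true  [S₀.key == true]
13. n9.env = 22  [terminal]
14. n10.fin = false  [terminal]
15. n11.mk = 18  [terminal]
16. n8.depth = false  [c.env == b.mk]
17. n8.mk = 11  [(if S.key then c.env else b.mk) - 11]
18. n3.depth = false  [S₁.mk > 11]
19. n3.mk = -4  [-4]
20. n0.depth = false  [S₀.key == true]
21. n0.mk = 27  [S₁.mk + 31]

false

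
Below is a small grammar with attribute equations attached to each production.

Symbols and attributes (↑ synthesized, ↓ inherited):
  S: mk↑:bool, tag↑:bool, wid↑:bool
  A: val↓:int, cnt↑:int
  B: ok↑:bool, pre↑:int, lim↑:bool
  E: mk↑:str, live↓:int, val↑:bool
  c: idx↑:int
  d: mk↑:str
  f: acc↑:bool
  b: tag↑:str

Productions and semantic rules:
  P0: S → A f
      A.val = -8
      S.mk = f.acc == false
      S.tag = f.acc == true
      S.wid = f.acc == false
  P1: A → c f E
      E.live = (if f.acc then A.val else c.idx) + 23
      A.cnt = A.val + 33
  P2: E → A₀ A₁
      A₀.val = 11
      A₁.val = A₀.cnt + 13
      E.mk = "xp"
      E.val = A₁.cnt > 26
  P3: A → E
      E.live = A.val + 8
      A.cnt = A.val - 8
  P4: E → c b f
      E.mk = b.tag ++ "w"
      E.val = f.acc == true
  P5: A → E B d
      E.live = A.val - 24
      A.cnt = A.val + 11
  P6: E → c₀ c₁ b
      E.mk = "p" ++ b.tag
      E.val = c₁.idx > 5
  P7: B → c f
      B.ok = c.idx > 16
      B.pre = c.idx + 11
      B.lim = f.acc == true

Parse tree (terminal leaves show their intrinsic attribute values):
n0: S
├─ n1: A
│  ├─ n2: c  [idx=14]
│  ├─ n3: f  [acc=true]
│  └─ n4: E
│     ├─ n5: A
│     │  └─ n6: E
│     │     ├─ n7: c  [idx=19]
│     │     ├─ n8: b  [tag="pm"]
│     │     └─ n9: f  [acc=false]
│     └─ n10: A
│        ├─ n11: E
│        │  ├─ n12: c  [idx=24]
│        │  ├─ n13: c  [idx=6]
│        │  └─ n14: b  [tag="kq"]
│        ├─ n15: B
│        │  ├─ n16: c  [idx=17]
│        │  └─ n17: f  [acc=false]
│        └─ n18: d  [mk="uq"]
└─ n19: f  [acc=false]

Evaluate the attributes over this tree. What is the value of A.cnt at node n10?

1. n1.val = -8  [-8]
2. n2.idx = 14  [terminal]
3. n3.acc = true  [terminal]
4. n4.live = 15  [(if f.acc then A.val else c.idx) + 23]
5. n5.val = 11  [11]
6. n6.live = 19  [A.val + 8]
7. n7.idx = 19  [terminal]
8. n8.tag = "pm"  [terminal]
9. n9.acc = false  [terminal]
10. n6.mk = "pmw"  [b.tag ++ "w"]
11. n6.val = false  [f.acc == true]
12. n5.cnt = 3  [A.val - 8]
13. n10.val = 16  [A₀.cnt + 13]
14. n11.live = -8  [A.val - 24]
15. n12.idx = 24  [terminal]
16. n13.idx = 6  [terminal]
17. n14.tag = "kq"  [terminal]
18. n11.mk = "pkq"  ["p" ++ b.tag]
19. n11.val = true  [c₁.idx > 5]
20. n16.idx = 17  [terminal]
21. n17.acc = false  [terminal]
22. n15.ok = true  [c.idx > 16]
23. n15.pre = 28  [c.idx + 11]
24. n15.lim = false  [f.acc == true]
25. n18.mk = "uq"  [terminal]
26. n10.cnt = 27  [A.val + 11]
27. n4.mk = "xp"  ["xp"]
28. n4.val = true  [A₁.cnt > 26]
29. n1.cnt = 25  [A.val + 33]
30. n19.acc = false  [terminal]
31. n0.mk = true  [f.acc == false]
32. n0.tag = false  [f.acc == true]
33. n0.wid = true  [f.acc == false]

27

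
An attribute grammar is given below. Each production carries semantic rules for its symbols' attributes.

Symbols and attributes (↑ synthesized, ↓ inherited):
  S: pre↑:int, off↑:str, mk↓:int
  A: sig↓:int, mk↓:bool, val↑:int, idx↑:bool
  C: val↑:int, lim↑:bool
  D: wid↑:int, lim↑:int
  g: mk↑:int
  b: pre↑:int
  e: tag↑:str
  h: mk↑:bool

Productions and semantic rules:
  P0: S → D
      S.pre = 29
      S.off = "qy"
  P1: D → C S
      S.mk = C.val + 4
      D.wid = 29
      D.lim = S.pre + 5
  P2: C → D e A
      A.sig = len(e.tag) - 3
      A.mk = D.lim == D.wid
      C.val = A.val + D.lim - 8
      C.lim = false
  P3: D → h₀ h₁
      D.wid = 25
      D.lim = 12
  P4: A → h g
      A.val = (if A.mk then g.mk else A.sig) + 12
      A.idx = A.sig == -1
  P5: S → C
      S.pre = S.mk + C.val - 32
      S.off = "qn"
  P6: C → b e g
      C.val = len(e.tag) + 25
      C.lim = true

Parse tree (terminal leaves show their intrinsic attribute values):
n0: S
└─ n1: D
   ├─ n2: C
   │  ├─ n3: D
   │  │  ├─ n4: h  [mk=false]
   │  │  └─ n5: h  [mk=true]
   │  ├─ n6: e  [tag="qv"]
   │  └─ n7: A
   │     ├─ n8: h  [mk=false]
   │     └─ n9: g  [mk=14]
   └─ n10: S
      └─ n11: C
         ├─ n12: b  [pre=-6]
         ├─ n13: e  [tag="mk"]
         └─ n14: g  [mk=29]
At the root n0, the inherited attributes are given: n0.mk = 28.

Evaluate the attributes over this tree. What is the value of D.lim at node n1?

19

1. n0.mk = 28  [given at root]
2. n4.mk = false  [terminal]
3. n5.mk = true  [terminal]
4. n3.wid = 25  [25]
5. n3.lim = 12  [12]
6. n6.tag = "qv"  [terminal]
7. n7.sig = -1  [len(e.tag) - 3]
8. n7.mk = false  [D.lim == D.wid]
9. n8.mk = false  [terminal]
10. n9.mk = 14  [terminal]
11. n7.val = 11  [(if A.mk then g.mk else A.sig) + 12]
12. n7.idx = true  [A.sig == -1]
13. n2.val = 15  [A.val + D.lim - 8]
14. n2.lim = false  [false]
15. n10.mk = 19  [C.val + 4]
16. n12.pre = -6  [terminal]
17. n13.tag = "mk"  [terminal]
18. n14.mk = 29  [terminal]
19. n11.val = 27  [len(e.tag) + 25]
20. n11.lim = true  [true]
21. n10.pre = 14  [S.mk + C.val - 32]
22. n10.off = "qn"  ["qn"]
23. n1.wid = 29  [29]
24. n1.lim = 19  [S.pre + 5]
25. n0.pre = 29  [29]
26. n0.off = "qy"  ["qy"]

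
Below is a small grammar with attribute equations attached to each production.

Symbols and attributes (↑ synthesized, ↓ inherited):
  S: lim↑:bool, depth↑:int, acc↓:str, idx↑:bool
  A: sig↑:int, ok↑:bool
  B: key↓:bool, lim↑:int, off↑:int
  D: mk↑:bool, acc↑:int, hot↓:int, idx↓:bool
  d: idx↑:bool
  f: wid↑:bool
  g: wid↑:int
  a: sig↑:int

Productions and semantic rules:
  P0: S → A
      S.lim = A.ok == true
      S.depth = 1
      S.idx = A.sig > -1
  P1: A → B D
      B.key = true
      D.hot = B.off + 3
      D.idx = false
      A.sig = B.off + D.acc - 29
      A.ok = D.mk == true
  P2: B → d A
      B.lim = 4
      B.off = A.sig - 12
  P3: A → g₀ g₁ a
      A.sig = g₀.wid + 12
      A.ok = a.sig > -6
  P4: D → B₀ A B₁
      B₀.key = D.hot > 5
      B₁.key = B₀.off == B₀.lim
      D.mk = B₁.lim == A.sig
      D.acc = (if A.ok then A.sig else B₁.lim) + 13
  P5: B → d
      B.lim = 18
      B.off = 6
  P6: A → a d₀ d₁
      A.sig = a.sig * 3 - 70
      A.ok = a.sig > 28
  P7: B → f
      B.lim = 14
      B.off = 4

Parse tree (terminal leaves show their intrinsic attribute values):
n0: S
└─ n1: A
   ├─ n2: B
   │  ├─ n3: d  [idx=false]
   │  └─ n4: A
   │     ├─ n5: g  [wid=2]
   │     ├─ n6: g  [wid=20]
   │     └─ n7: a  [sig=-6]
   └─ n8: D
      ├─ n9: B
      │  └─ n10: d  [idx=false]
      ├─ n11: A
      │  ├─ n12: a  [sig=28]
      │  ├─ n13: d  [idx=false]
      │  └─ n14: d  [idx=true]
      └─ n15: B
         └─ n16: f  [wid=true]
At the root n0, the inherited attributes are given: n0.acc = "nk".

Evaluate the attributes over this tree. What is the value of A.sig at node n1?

0

1. n0.acc = "nk"  [given at root]
2. n2.key = true  [true]
3. n3.idx = false  [terminal]
4. n5.wid = 2  [terminal]
5. n6.wid = 20  [terminal]
6. n7.sig = -6  [terminal]
7. n4.sig = 14  [g₀.wid + 12]
8. n4.ok = false  [a.sig > -6]
9. n2.lim = 4  [4]
10. n2.off = 2  [A.sig - 12]
11. n8.hot = 5  [B.off + 3]
12. n8.idx = false  [false]
13. n9.key = false  [D.hot > 5]
14. n10.idx = false  [terminal]
15. n9.lim = 18  [18]
16. n9.off = 6  [6]
17. n12.sig = 28  [terminal]
18. n13.idx = false  [terminal]
19. n14.idx = true  [terminal]
20. n11.sig = 14  [a.sig * 3 - 70]
21. n11.ok = false  [a.sig > 28]
22. n15.key = false  [B₀.off == B₀.lim]
23. n16.wid = true  [terminal]
24. n15.lim = 14  [14]
25. n15.off = 4  [4]
26. n8.mk = true  [B₁.lim == A.sig]
27. n8.acc = 27  [(if A.ok then A.sig else B₁.lim) + 13]
28. n1.sig = 0  [B.off + D.acc - 29]
29. n1.ok = true  [D.mk == true]
30. n0.lim = true  [A.ok == true]
31. n0.depth = 1  [1]
32. n0.idx = true  [A.sig > -1]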